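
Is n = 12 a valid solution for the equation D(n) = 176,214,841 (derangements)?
Yes

Explanation: D(12) = (12-1)·[D(11) + D(10)] = 11·[14,684,570 + 1,334,961] = 176,214,841, which equals 176,214,841.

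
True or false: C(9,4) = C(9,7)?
False
C(9,4) = 126 but C(9,7) = 36; symmetry gives C(9,4) = C(9,5), not C(9,7).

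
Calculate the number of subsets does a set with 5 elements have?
32

Explanation: Each element can be included or excluded: 2^5 = 32.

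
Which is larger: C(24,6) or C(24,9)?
C(24,6)=134,596, C(24,9)=1,307,504.

Answer: C(24,9)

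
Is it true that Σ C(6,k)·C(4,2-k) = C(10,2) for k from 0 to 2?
True

Solution: Vandermonde's identity gives C(10,2) = 45; RHS C(10,2) = 45.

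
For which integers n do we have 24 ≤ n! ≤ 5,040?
4, 5, 6, 7

n! is strictly increasing; 4! = 24 and 7! = 5,040, so valid n = 4, 5, 6, 7.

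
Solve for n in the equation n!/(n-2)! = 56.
8

Solution: n!/(n-2)! = n×(n-1), a product of 2 consecutive integers ≈ (n−0.5)^2. 56^(1/2) + 0.5 ≈ 8.0; check n = 8: 8×7 = 56 ✓. So n = 8.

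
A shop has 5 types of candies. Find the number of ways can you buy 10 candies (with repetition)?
Stars and bars: C(10+5-1, 10) = C(14, 10) = 1,001.

Answer: 1,001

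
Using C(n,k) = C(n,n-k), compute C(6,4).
15

Working:
C(6,4) = C(6,2) = 15.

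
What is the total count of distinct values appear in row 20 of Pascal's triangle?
11
Row 20 has entries C(20,0)..C(20,20); by symmetry C(20,k)=C(20,20-k), giving 11 distinct values.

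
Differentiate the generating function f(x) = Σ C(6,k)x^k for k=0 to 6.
Σ k·C(6,k)x^(k-1) for k=1 to 6

Reasoning: Term-by-term differentiation gives Σ k·C(6,k)x^{k-1} for k=1 to 6.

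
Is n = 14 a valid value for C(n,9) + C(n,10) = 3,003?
C(14,9) + C(14,10) = 2,002 + 1,001 = 3,003, which equals 3,003.

Answer: Yes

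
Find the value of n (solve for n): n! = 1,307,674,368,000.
n! is strictly increasing. 13! = 6,227,020,800, 14! = 87,178,291,200, 15! = 1,307,674,368,000 ✓. So n = 15.
Final answer: 15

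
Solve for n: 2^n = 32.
5

Solution: 2^5 = 32, so n = 5.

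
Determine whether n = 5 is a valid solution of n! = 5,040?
No

Working:
5! = 5·4! = 5·24 = 120, which does not equal 5,040.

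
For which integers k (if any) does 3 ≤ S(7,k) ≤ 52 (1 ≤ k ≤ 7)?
S(7,1)=1; S(7,2)=63; S(7,3)=301; S(7,4)=350; S(7,5)=140; S(7,6)=21; S(7,7)=1. So valid k = 6.
Final answer: 6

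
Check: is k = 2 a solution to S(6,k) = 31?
Yes

Working:
S(6,2) = 2·S(5,2) + S(5,1) = 2·15 + 1 = 31, which equals 31.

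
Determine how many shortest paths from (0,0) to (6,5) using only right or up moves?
Choose 6 rights from 11 moves: C(11,6) = 462.

Answer: 462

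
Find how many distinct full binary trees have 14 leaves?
742,900

Reasoning: Using the Catalan number formula: C_n = C(2n, n) / (n+1)
C_13 = C(26, 13) / (13+1)
     = 10400600 / 14
     = 742,900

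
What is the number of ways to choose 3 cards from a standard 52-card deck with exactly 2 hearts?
3,042

Solution: 13 hearts and 39 non-hearts: C(13,2) × C(39,1) = 78 × 39 = 3,042.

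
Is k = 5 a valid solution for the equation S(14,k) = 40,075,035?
Yes

Reasoning: S(14,5) = 5·S(13,5) + S(13,4) = 5·7,508,501 + 2,532,530 = 40,075,035, which equals 40,075,035.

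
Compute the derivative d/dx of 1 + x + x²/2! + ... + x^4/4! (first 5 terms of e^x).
1 + x + x²/2! + ... + x^3/3!

Explanation: Differentiating term by term gives the first 4 terms of e^x.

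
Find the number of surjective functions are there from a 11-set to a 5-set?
29,607,600

Working:
Onto functions = 5! × S(11,5)
First compute S(11,5) via recurrence:
Using the Stirling recurrence: S(n,k) = k·S(n-1,k) + S(n-1,k-1)
S(11,5) = 5·S(10,5) + S(10,4)
         = 5·42525 + 34105
         = 212625 + 34105
         = 246,730
Then: 120 × 246730 = 29,607,600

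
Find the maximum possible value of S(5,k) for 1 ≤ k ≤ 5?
Row S(5,k) for k = 1..5 (via S(n,k) = k·S(n−1,k) + S(n−1,k−1)): 1, 15, 25, 10, 1. The row is unimodal; maximum at k = 3: 25.
Final answer: 25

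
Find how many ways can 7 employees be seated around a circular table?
720

Solution: Circular arrangements: (7-1)! = 720.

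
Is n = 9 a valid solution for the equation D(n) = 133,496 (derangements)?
D(9) = (9-1)·[D(8) + D(7)] = 8·[14,833 + 1,854] = 133,496, which equals 133,496.
Final answer: Yes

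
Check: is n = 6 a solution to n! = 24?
No

Working:
6! = 6·5! = 6·120 = 720, which does not equal 24.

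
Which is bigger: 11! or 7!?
11!

Reasoning: 11!=39,916,800, 7!=5,040. 11! > 7!.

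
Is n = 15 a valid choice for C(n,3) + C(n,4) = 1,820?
C(15,3) + C(15,4) = 455 + 1,365 = 1,820, which equals 1,820.

Answer: Yes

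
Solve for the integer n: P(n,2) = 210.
15

Solution: P(n,2) = n(n−1) is increasing in n; n(n−1) ≈ (n−0.5)^2 = 210 gives n ≈ 15.0. Check: P(13,2) = 156, P(14,2) = 182, P(15,2) = 210 ✓. So n = 15.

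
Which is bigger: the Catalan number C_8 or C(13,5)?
C_8 = C(16,8)/(8+1) = 12,870/9 = 1,430; C(13,5) = 1,287.
Final answer: C_8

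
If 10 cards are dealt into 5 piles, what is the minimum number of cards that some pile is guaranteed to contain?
2

Pigeonhole: ⌈10/5⌉ = 2.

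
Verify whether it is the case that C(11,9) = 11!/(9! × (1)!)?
False

Working:
The correct denominator is 9!×2!, giving C(11,9) = 55; the stated RHS is 11!/(9!×1!) = 110 ≠ 55, so the statement does not hold.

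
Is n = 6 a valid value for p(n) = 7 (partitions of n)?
No

Explanation: Pentagonal recurrence p(n) = p(n−1) + p(n−2) − p(n−5) − p(n−7) + …: p(6) = p(5) + p(4) − p(1) = 7 + 5 − 1 = 11, which does not equal 7.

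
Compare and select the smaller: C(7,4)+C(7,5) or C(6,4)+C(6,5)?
C(6,4)+C(6,5)

Explanation: First=56, Second=21.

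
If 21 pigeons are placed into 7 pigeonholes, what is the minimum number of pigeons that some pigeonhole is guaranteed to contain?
3

Working:
Pigeonhole: ⌈21/7⌉ = 3.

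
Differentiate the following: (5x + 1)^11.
55(5x + 1)^10

Reasoning: Chain rule: 11(5x+1)^{10} × 5 = 55(5x+1)^{10}.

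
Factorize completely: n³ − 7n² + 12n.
n(n − 3)(n − 4)

Working:
n³ − 7n² + 12n = n(n² − 7n + 12) = n(n − 3)(n − 4).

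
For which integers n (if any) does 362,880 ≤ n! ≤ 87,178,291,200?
9, 10, 11, 12, 13, 14
n! is strictly increasing; 9! = 362,880 and 14! = 87,178,291,200, so valid n = 9, 10, 11, 12, 13, 14.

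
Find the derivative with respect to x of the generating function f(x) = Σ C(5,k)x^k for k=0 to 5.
Σ k·C(5,k)x^(k-1) for k=1 to 5

Working:
Term-by-term differentiation gives Σ k·C(5,k)x^{k-1} for k=1 to 5.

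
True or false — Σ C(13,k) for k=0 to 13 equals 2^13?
True
Binomial theorem: Σ C(13,k) = (1+1)^13 = 2^13 = 8,192; RHS 2^13 = 8,192.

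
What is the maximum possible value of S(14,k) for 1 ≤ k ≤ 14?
63,436,373

Working:
Row S(14,k) for k = 1..14 (via S(n,k) = k·S(n−1,k) + S(n−1,k−1)): 1, 8,191, 788,970, 10,391,745, 40,075,035, 63,436,373, 49,329,280, 20,912,320, 5,135,130, 752,752, 66,066, 3,367, 91, 1. The row is unimodal; maximum at k = 6: 63,436,373.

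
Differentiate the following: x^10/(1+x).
(10x^9(1+x) - x^10)/(1+x)²

Working:
Quotient rule: [10x^{9}(1+x) - x^10]/(1+x)².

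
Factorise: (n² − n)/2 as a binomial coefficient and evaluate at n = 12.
(n² − n)/2 = n(n−1)/2 = C(n,2). At n = 12: C(12,2) = 66.

Answer: C(n,2); C(12,2) = 66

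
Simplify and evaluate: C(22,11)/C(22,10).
C(n,k+1)/C(n,k) = (n−k)/(k+1). Here (22−10)/(10+1) = 12/11 = 12/11.

Answer: 12/11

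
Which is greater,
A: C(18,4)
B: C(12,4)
A=C(18,4)=3,060, B=C(12,4)=495.

Answer: A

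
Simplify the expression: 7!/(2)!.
2,520

Working:
This equals 7×6×...×3 = 2,520.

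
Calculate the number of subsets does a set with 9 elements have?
Each element can be included or excluded: 2^9 = 512.

Answer: 512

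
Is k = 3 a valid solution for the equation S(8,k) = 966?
Yes
S(8,3) = 3·S(7,3) + S(7,2) = 3·301 + 63 = 966, which equals 966.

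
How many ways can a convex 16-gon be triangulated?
2,674,440

Solution: Using the Catalan number formula: C_n = C(2n, n) / (n+1)
C_14 = C(28, 14) / (14+1)
     = 40116600 / 15
     = 2,674,440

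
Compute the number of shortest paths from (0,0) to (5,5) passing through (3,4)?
105

Reasoning: To (3,4): C(7,3)=35. From there: C(3,2)=3. Total: 105.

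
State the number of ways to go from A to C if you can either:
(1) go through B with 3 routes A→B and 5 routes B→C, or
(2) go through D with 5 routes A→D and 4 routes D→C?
35

Explanation: Route via B: 3×5=15. Route via D: 5×4=20. Total: 35.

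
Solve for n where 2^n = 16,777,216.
24

Solution: 16,777,216 = 1,024 × 1,024 × 16 = 2^10 × 2^10 × 2^4 = 2^24, so n = 24.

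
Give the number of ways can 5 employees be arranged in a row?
120

Explanation: Arrangements of 5 distinct objects: 5! = 120.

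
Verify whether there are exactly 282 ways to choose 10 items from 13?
C(13,10) = 286 ≠ 282.

Answer: False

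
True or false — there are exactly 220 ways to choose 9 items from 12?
True

Working:
C(12,9) = 220.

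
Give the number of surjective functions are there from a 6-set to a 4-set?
1,560

Onto functions = 4! × S(6,4)
First compute S(6,4) via recurrence:
Using the Stirling recurrence: S(n,k) = k·S(n-1,k) + S(n-1,k-1)
S(6,4) = 4·S(5,4) + S(5,3)
         = 4·10 + 25
         = 40 + 25
         = 65
Then: 24 × 65 = 1,560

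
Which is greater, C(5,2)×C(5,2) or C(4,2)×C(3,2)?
C(5,2)×C(5,2)

Working:
C(5,2)×C(5,2)=100, C(4,2)×C(3,2)=18.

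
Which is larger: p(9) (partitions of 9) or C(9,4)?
C(9,4)
Pentagonal recurrence p(n) = p(n−1) + p(n−2) − p(n−5) − p(n−7) + …: p(9) = p(8) + p(7) − p(4) − p(2) = 22 + 15 − 5 − 2 = 30; C(9,4) = 126.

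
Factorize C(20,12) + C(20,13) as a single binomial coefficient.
C(21,13)
By Pascal's identity: C(20,12) + C(20,13) = C(21,13) = 203,490.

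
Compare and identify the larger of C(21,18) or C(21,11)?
C(21,11)

Reasoning: C(21,18)=1,330, C(21,11)=352,716.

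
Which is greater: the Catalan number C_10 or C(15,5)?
C_10 = C(20,10)/(10+1) = 184,756/11 = 16,796; C(15,5) = 3,003.
Final answer: C_10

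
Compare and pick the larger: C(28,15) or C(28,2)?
C(28,15)=37,442,160, C(28,2)=378.
Final answer: C(28,15)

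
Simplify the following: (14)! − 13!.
(14)! − 13! = (14)·13! − 13! = (14−1)·13! = 13·13! = 80,951,270,400.
Final answer: 80,951,270,400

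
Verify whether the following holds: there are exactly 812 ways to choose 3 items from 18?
False

Solution: C(18,3) = 816 ≠ 812.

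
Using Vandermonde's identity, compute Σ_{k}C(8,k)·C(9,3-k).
680
= C(8+9,3) = C(17,3) = 680.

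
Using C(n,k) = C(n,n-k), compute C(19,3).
969

Reasoning: C(19,3) = C(19,16) = 969.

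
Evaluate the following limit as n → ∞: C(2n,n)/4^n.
0

Reasoning: C(2n,n) ~ 4^n/√(πn), so C(2n,n)/4^n ~ 1/√(πn) → 0.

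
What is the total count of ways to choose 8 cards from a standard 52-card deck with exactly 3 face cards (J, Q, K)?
144,761,760

Explanation: 12 face cards and 40 non-face cards: C(12,3) × C(40,5) = 220 × 658,008 = 144,761,760.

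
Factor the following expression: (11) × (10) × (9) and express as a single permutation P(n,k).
Product of 3 consecutive descending integers starting at 11: P(11,3) = 11!/8! = 990.
Final answer: P(11,3) = 11!/(8)!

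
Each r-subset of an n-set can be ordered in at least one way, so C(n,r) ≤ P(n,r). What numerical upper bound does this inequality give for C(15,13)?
P(15,13) = 15·14·13·12·11·10·9·8·7·6·5·4·3 = 653,837,184,000, so C(15,13) ≤ 653,837,184,000. (The bound is loose by a factor of 13! = 6,227,020,800: C(15,13) = 653,837,184,000/6,227,020,800 = 105.)
Final answer: 653,837,184,000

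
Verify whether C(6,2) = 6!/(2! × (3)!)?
False

Explanation: The correct denominator is 2!×4!, giving C(6,2) = 15; the stated RHS is 6!/(2!×3!) = 60 ≠ 15, so the statement does not hold.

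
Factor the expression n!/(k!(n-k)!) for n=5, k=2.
C(5,2) = 10
This is the binomial coefficient C(5,2) = 10.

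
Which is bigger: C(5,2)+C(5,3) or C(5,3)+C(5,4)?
C(5,2)+C(5,3)

Explanation: First=20, Second=15.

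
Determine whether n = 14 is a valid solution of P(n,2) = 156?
No

Solution: P(14,2) = 14·13 = 182, which does not equal 156.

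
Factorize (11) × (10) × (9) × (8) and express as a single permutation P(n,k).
Product of 4 consecutive descending integers starting at 11: P(11,4) = 11!/7! = 7,920.
Final answer: P(11,4) = 11!/(7)!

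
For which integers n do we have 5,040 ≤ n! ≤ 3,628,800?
7, 8, 9, 10

Solution: n! is strictly increasing; 7! = 5,040 and 10! = 3,628,800, so valid n = 7, 8, 9, 10.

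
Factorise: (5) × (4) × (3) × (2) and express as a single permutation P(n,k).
P(5,4) = 5!/(1)!

Solution: Product of 4 consecutive descending integers starting at 5: P(5,4) = 5!/1! = 120.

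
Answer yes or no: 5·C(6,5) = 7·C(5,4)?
No

Solution: Absorption identity k·C(n,k) = n·C(n-1,k-1). LHS = 5·6 = 30; RHS = 7·5 = 35.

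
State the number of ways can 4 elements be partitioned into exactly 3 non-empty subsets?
6

This equals S(4,3), the Stirling number of the 2nd kind.
Using the Stirling recurrence: S(n,k) = k·S(n-1,k) + S(n-1,k-1)
S(4,3) = 3·S(3,3) + S(3,2)
         = 3·1 + 3
         = 3 + 3
         = 6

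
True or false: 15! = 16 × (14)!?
15! = 15 × 14! = 1,307,674,368,000, but 16 × 14! = 1,394,852,659,200.
Final answer: False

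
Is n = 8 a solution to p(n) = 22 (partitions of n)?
Yes

Pentagonal recurrence p(n) = p(n−1) + p(n−2) − p(n−5) − p(n−7) + …: p(8) = p(7) + p(6) − p(3) − p(1) = 15 + 11 − 3 − 1 = 22, which equals 22.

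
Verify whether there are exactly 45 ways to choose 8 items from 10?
True

Working:
C(10,8) = 45.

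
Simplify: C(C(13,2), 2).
3,003

Working:
C(13,2) = 78, then C(78, 2) = 3,003.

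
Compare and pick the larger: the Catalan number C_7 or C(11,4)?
C_7

Reasoning: C_7 = C(14,7)/(7+1) = 3,432/8 = 429; C(11,4) = 330.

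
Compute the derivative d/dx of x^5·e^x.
(5x^4 + x^5)e^x

Explanation: Product rule: d/dx[x^5]·e^x + x^5·d/dx[e^x] = 5x^{4}e^x + x^5e^x.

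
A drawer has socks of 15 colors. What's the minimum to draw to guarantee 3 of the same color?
31

Worst case: 2 of each = 30. One more: 31.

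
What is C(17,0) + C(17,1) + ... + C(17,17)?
131,072

Sum of binomial coefficients = 2^17 = 131,072.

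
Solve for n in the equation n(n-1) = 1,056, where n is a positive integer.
n² − n − 1,056 = 0, so n = (1 ± √(1 + 4·1,056))/2 = (1 ± √4,225)/2 = (1 ± 65)/2, i.e. n = 33 or n = -32. Taking the positive root, n = 33 (check: 33×32 = 1,056).

Answer: 33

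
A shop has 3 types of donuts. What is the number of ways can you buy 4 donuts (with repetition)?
Stars and bars: C(4+3-1, 4) = C(6, 4) = 15.

Answer: 15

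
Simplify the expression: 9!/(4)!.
15,120

Solution: This equals 9×8×...×5 = 15,120.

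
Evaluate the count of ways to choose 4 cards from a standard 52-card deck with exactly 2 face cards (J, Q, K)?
51,480

Reasoning: 12 face cards and 40 non-face cards: C(12,2) × C(40,2) = 66 × 780 = 51,480.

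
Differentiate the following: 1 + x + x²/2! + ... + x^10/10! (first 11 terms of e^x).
1 + x + x²/2! + ... + x^9/9!

Solution: Differentiating term by term gives the first 10 terms of e^x.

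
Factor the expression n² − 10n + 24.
(n − 4)(n − 6)
Seek roots whose sum is 10 and product is 24: (4, 6). So n² − 10n + 24 = (n − 4)(n − 6).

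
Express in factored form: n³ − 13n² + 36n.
n³ − 13n² + 36n = n(n² − 13n + 36) = n(n − 4)(n − 9).
Final answer: n(n − 4)(n − 9)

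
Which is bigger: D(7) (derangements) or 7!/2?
7!/2

Solution: D(7) = (7-1)·[D(6) + D(5)] = 6·[265 + 44] = 1,854; 7!/2 = 5,040/2 = 2,520.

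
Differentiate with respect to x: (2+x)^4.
4(2+x)^3

Using the power rule: d/dx (2+x)^4 = 4(2+x)^{3}.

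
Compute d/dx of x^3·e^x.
(3x^2 + x^3)e^x

Reasoning: Product rule: d/dx[x^3]·e^x + x^3·d/dx[e^x] = 3x^{2}e^x + x^3e^x.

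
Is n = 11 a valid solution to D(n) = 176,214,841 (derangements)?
No

D(11) = (11-1)·[D(10) + D(9)] = 10·[1,334,961 + 133,496] = 14,684,570, which does not equal 176,214,841.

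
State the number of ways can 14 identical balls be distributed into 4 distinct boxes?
C(14+4-1, 4-1) = C(17, 3) = 680.

Answer: 680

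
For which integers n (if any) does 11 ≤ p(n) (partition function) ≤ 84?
Tabulating p(n) via p(n) = p(n−1) + p(n−2) − p(n−5) − p(n−7) + …: p(5)=7; p(6)=11; p(7)=15; p(8)=22; p(9)=30; p(10)=42; p(11)=56; p(12)=77; p(13)=101. So valid n = 6, 7, 8, 9, 10, 11, 12.
Final answer: 6, 7, 8, 9, 10, 11, 12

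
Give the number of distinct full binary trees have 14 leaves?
742,900

Reasoning: Using the Catalan number formula: C_n = C(2n, n) / (n+1)
C_13 = C(26, 13) / (13+1)
     = 10400600 / 14
     = 742,900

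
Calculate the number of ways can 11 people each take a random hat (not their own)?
14,684,570

Reasoning: Using D(n) = (n-1)[D(n-1) + D(n-2)]:
D(11) = (11-1) × [D(10) + D(9)]
      = 10 × [1334961 + 133496]
      = 10 × 1468457
      = 14,684,570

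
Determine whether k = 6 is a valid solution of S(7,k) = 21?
Yes
S(7,6) = 6·S(6,6) + S(6,5) = 6·1 + 15 = 21, which equals 21.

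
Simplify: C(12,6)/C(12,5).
C(n,k+1)/C(n,k) = (n−k)/(k+1). Here (12−5)/(5+1) = 7/6 = 7/6.
Final answer: 7/6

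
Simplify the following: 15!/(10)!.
360,360

Explanation: This equals 15×14×...×11 = 360,360.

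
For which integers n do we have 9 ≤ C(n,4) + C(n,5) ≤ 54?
C(5,4)+C(5,5)=6; C(6,4)+C(6,5)=21; C(7,4)+C(7,5)=56. So valid n = 6.

Answer: 6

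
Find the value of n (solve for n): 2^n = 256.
8

2^8 = 256, so n = 8.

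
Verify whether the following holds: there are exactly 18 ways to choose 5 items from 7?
C(7,5) = 21 ≠ 18.

Answer: False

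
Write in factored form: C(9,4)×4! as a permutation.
P(9,4)
C(9,4)×4! = [9!/(4!(5)!)]×4! = 9!/(5)! = P(9,4) = 3,024.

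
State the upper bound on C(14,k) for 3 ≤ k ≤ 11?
C(14,k) is maximised at the centre of the row: C(14,7) = 3,432.

Answer: 3,432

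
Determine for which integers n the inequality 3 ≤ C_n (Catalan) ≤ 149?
C_2=2; C_3=5; C_4=14; C_5=42; C_6=132; C_7=429. So valid n = 3, 4, 5, 6.
Final answer: 3, 4, 5, 6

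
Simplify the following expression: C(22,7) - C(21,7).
54,264

Working:
C(22,7) - C(21,7) = C(21,6) = 54,264.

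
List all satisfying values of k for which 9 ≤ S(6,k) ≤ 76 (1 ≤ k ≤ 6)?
S(6,1)=1; S(6,2)=31; S(6,3)=90; S(6,4)=65; S(6,5)=15; S(6,6)=1. So valid k = 2, 4, 5.
Final answer: 2, 4, 5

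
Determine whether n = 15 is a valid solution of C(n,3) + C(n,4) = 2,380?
C(15,3) + C(15,4) = 455 + 1,365 = 1,820, which does not equal 2,380.
Final answer: No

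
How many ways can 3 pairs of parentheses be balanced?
5

Solution: Using the Catalan number formula: C_n = C(2n, n) / (n+1)
C_3 = C(6, 3) / (3+1)
     = 20 / 4
     = 5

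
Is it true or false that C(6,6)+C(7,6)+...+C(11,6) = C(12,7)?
Hockey stick identity gives Σ = C(12,7) = 792; RHS C(12,7) = 792.
Final answer: True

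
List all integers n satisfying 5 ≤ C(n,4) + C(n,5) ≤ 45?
5, 6

C(4,4)+C(4,5)=1; C(5,4)+C(5,5)=6; C(6,4)+C(6,5)=21; C(7,4)+C(7,5)=56. So valid n = 5, 6.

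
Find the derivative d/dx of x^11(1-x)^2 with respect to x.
11x^10(1-x)^2 - 2x^11(1-x)^1

Explanation: Product rule: 11x^{10}(1-x)^{2} + x^11·(-2)(1-x)^{1}.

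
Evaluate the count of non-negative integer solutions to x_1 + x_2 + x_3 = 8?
45

Explanation: C(8+3-1, 3-1) = 45.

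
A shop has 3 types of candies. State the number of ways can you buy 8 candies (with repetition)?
45
Stars and bars: C(8+3-1, 8) = C(10, 8) = 45.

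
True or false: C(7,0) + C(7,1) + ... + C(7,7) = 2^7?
True
Binomial theorem with x = y = 1: Σ C(7,i) = (1+1)^7 = 2^7 = 128. The statement holds.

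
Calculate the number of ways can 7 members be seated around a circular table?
Circular arrangements: (7-1)! = 720.

Answer: 720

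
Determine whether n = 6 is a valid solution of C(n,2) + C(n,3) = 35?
C(6,2) + C(6,3) = 15 + 20 = 35, which equals 35.
Final answer: Yes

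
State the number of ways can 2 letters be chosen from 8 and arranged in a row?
56
P(8,2) = 8!/(8-2)! = 56.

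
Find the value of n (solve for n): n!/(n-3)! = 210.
7

n!/(n-3)! = n×(n-1)×(n-2), a product of 3 consecutive integers ≈ (n−1)^3. 210^(1/3) + 1 ≈ 6.9; check n = 7: 7×6×5 = 210 ✓. So n = 7.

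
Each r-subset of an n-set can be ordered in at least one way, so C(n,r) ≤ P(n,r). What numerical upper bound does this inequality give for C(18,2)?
306

Solution: P(18,2) = 18·17 = 306, so C(18,2) ≤ 306. (The bound is loose by a factor of 2! = 2: C(18,2) = 306/2 = 153.)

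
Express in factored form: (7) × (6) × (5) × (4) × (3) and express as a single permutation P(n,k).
Product of 5 consecutive descending integers starting at 7: P(7,5) = 7!/2! = 2,520.
Final answer: P(7,5) = 7!/(2)!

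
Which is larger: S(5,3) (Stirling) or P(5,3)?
P(5,3)

S(5,3) = 3·S(4,3) + S(4,2) = 3·6 + 7 = 25; P(5,3) = 60.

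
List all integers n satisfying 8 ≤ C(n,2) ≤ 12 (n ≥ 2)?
5

Explanation: C(4,2)=6; C(5,2)=10; C(6,2)=15. So valid n = 5.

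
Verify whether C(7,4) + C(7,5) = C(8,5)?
True

Pascal's identity: LHS = 35 + 21 = 56; RHS = C(8,5) = 56. Both sides agree, so the statement holds.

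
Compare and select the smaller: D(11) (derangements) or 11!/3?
D(11) = (11-1)·[D(10) + D(9)] = 10·[1,334,961 + 133,496] = 14,684,570; 11!/3 = 39,916,800/3 = 13,305,600.
Final answer: 11!/3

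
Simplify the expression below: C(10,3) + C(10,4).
330

By Pascal's identity: C(11,4) = 330.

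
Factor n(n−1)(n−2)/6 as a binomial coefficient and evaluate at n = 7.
C(n,3); C(7,3) = 35

Reasoning: n(n−1)(n−2)/6 = n!/(3!(n−3)!) = C(n,3). At n = 7: C(7,3) = 35.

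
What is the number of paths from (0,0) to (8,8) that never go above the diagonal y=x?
1,430
Counted by the Catalan number C_8: C_8 = C(16,8)/(8+1) = 12,870/9 = 1,430.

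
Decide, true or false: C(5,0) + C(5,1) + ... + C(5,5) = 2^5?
True

Reasoning: Binomial theorem with x = y = 1: Σ C(5,i) = (1+1)^5 = 2^5 = 32. The statement holds.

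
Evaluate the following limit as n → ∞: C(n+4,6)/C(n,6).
Both numerator and denominator grow as n^6/6! for large n, so the ratio → 1.

Answer: 1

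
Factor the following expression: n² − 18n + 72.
(n − 6)(n − 12)

Explanation: Seek roots whose sum is 18 and product is 72: (6, 12). So n² − 18n + 72 = (n − 6)(n − 12).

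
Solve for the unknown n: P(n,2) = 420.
P(n,2) = n(n−1) is increasing in n; n(n−1) ≈ (n−0.5)^2 = 420 gives n ≈ 21.0. Check: P(19,2) = 342, P(20,2) = 380, P(21,2) = 420 ✓. So n = 21.

Answer: 21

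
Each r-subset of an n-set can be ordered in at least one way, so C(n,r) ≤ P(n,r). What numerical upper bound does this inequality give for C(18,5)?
1,028,160

Solution: P(18,5) = 18·17·16·15·14 = 1,028,160, so C(18,5) ≤ 1,028,160. (The bound is loose by a factor of 5! = 120: C(18,5) = 1,028,160/120 = 8,568.)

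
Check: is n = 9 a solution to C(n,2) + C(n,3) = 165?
No

C(9,2) + C(9,3) = 36 + 84 = 120, which does not equal 165.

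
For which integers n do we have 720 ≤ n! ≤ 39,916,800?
6, 7, 8, 9, 10, 11

Reasoning: n! is strictly increasing; 6! = 720 and 11! = 39,916,800, so valid n = 6, 7, 8, 9, 10, 11.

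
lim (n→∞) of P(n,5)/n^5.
1

P(n,5) = n(n-1)···(n-4) ≈ n^5 for large n. Limit = 1.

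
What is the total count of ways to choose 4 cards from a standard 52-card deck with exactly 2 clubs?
57,798

Reasoning: 13 clubs and 39 non-clubs: C(13,2) × C(39,2) = 78 × 741 = 57,798.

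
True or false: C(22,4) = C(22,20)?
False

Solution: C(22,4) = 7,315 but C(22,20) = 231; symmetry gives C(22,4) = C(22,18), not C(22,20).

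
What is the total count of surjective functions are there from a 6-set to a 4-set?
1,560

Onto functions = 4! × S(6,4)
First compute S(6,4) via recurrence:
Using the Stirling recurrence: S(n,k) = k·S(n-1,k) + S(n-1,k-1)
S(6,4) = 4·S(5,4) + S(5,3)
         = 4·10 + 25
         = 40 + 25
         = 65
Then: 24 × 65 = 1,560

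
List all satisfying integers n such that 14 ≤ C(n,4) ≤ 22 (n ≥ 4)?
6

Working:
C(5,4)=5; C(6,4)=15; C(7,4)=35. So valid n = 6.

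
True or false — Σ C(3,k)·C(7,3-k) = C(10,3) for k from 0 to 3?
True

Explanation: Vandermonde's identity gives C(10,3) = 120; RHS C(10,3) = 120.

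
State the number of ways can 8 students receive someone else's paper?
14,833

Solution: Using D(n) = (n-1)[D(n-1) + D(n-2)]:
D(8) = (8-1) × [D(7) + D(6)]
      = 7 × [1854 + 265]
      = 7 × 2119
      = 14,833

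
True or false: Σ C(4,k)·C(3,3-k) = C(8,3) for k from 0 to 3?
False

Explanation: Vandermonde's identity gives C(7,3) = 35; RHS C(8,3) = 56.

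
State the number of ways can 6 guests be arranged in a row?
720

Arrangements of 6 distinct objects: 6! = 720.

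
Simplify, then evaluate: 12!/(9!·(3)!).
220

Working:
This is C(12,9) = 220.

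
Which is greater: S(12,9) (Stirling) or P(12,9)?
P(12,9)

Reasoning: S(12,9) = 9·S(11,9) + S(11,8) = 9·1,155 + 11,880 = 22,275; P(12,9) = 79,833,600.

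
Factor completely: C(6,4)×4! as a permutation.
P(6,4)

Working:
C(6,4)×4! = [6!/(4!(2)!)]×4! = 6!/(2)! = P(6,4) = 360.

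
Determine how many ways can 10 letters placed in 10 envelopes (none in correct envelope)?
1,334,961

Working:
Using D(n) = (n-1)[D(n-1) + D(n-2)]:
D(10) = (10-1) × [D(9) + D(8)]
      = 9 × [133496 + 14833]
      = 9 × 148329
      = 1,334,961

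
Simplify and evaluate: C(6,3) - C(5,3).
C(6,3) - C(5,3) = C(5,2) = 10.
Final answer: 10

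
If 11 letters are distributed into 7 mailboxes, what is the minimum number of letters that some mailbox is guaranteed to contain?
2

Pigeonhole: ⌈11/7⌉ = 2.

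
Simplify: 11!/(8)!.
990

This equals 11×10×9 = 990.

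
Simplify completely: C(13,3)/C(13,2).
11/3

Reasoning: C(n,k+1)/C(n,k) = (n−k)/(k+1). Here (13−2)/(2+1) = 11/3 = 11/3.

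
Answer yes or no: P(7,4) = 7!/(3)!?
Permutation formula P(n,k) = n!/(n-k)!: 7!/3! = 5,040/6 = 840 = P(7,4). The statement holds.
Final answer: Yes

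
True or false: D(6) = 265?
True

Working:
Derangements of 6 elements: D(6) = (6-1)·[D(5) + D(4)] = 5·[44 + 9] = 265.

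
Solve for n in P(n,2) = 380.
P(n,2) = n(n−1) is increasing in n; n(n−1) ≈ (n−0.5)^2 = 380 gives n ≈ 20.0. Check: P(18,2) = 306, P(19,2) = 342, P(20,2) = 380 ✓. So n = 20.

Answer: 20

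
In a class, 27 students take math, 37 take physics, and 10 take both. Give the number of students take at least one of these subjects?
54

Working:
|A∪B| = |A|+|B|-|A∩B| = 27+37-10 = 54.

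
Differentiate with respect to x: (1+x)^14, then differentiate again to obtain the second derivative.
182(1+x)^12

Solution: First derivative: 14(1+x)^{13}. Second derivative: 14·13·(1+x)^{12} = 182(1+x)^{12}.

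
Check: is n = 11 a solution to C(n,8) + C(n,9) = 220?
Yes

Working:
C(11,8) + C(11,9) = 165 + 55 = 220, which equals 220.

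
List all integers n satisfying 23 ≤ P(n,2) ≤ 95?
6, 7, 8, 9, 10
P(5,2)=20; P(6,2)=30; P(7,2)=42; P(8,2)=56; P(9,2)=72; P(10,2)=90; P(11,2)=110. So valid n = 6, 7, 8, 9, 10.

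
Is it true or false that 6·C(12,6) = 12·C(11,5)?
True

Reasoning: Absorption identity k·C(n,k) = n·C(n-1,k-1). LHS = 6·924 = 5,544; RHS = 12·462 = 5,544.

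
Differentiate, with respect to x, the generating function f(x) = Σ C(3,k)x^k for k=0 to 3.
Σ k·C(3,k)x^(k-1) for k=1 to 3

Working:
Term-by-term differentiation gives Σ k·C(3,k)x^{k-1} for k=1 to 3.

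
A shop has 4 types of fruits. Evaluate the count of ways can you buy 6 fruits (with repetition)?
84

Solution: Stars and bars: C(6+4-1, 6) = C(9, 6) = 84.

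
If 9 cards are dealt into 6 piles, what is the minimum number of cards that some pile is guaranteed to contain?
2

Explanation: Pigeonhole: ⌈9/6⌉ = 2.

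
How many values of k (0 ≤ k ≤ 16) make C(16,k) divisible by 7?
Checking C(16,k) mod 7 for k = 0..16: divisible at k = 3, 4, 5, 6, 10, 11, 12, 13. That's 8 values.

Answer: 8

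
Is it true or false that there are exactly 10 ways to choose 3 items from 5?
True

Solution: C(5,3) = 10.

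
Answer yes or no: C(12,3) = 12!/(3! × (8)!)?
The correct denominator is 3!×9!, giving C(12,3) = 220; the stated RHS is 12!/(3!×8!) = 1,980 ≠ 220, so the statement does not hold.

Answer: No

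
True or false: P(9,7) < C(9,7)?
False

Solution: P(9,7) = 181,440 and C(9,7) = 36; P(n,r) = r! × C(n,r) so P > C whenever r ≥ 2.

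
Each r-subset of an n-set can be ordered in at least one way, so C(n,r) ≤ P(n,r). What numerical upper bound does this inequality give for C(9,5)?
15,120

Explanation: P(9,5) = 9·8·7·6·5 = 15,120, so C(9,5) ≤ 15,120. (The bound is loose by a factor of 5! = 120: C(9,5) = 15,120/120 = 126.)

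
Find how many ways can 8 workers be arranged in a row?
40,320

Working:
Arrangements of 8 distinct objects: 8! = 40,320.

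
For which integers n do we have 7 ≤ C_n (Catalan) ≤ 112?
4, 5

Explanation: C_3=5; C_4=14; C_5=42; C_6=132. So valid n = 4, 5.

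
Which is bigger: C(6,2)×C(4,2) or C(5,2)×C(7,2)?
C(5,2)×C(7,2)

Working:
C(6,2)×C(4,2)=90, C(5,2)×C(7,2)=210.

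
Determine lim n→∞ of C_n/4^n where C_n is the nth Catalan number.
0
C_n ~ 4^n/(n^(3/2)√π), so n^0·C_n/4^n ~ n^(0 − 3/2)/√π → 0.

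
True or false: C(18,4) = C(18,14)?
True

Working:
C(18,4) = C(18,18-4) by the symmetry property; both equal 3,060.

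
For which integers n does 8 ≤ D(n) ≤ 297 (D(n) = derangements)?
4, 5, 6

Using D(n) = (n−1)[D(n−1) + D(n−2)] with D(1)=0, D(2)=1: D(3)=2; D(4)=9; D(5)=44; D(6)=265; D(7)=1,854. So valid n = 4, 5, 6.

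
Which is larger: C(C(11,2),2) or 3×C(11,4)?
C(C(11,2),2)

Reasoning: C(C(11,2),2)=1,485, 3×C(11,4)=990.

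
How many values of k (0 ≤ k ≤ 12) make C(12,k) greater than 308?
5

Working:
Row 12 is unimodal and symmetric about k=12/2. C(12,3)=220 ≤ 308; C(12,4)=495 > 308; by symmetry C(12,k) > 308 for k = 4..8. That's 8 - 4 + 1 = 5 values.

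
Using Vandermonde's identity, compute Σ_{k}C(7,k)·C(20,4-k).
17,550

= C(7+20,4) = C(27,4) = 17,550.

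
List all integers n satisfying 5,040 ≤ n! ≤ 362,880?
n! is strictly increasing; 7! = 5,040 and 9! = 362,880, so valid n = 7, 8, 9.
Final answer: 7, 8, 9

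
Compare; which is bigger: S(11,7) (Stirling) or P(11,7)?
P(11,7)
S(11,7) = 7·S(10,7) + S(10,6) = 7·5,880 + 22,827 = 63,987; P(11,7) = 1,663,200.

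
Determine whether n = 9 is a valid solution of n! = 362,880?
Yes

Reasoning: 9! = 9·8! = 9·40,320 = 362,880, which equals 362,880.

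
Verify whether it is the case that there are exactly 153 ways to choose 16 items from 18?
C(18,16) = 153.

Answer: True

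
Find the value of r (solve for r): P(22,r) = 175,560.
4

Explanation: P(22,r) = 22·21·…·(22−r+1), a product of r factors. Multiplying down from 22: 22 = 22; 22·21 = 462; 22·21·20 = 9,240; 22·21·20·19 = 175,560 ✓ (4 factors). So r = 4.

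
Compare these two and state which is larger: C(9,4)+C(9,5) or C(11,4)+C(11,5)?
C(11,4)+C(11,5)
First=252, Second=792.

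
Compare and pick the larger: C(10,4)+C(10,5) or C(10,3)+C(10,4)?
First=462, Second=330.
Final answer: C(10,4)+C(10,5)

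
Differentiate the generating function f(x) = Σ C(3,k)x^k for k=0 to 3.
Σ k·C(3,k)x^(k-1) for k=1 to 3
Term-by-term differentiation gives Σ k·C(3,k)x^{k-1} for k=1 to 3.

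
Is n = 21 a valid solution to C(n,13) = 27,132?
No

Working:
C(21,13) = 21·20·19·18·17·16·15·14·13·12·11·10·9/13! = 1,267,136,462,592,000/6,227,020,800 = 203,490, which does not equal 27,132.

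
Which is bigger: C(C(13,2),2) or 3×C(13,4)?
C(C(13,2),2)

Solution: C(C(13,2),2)=3,003, 3×C(13,4)=2,145.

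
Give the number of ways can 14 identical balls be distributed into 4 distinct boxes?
680

Working:
C(14+4-1, 4-1) = C(17, 3) = 680.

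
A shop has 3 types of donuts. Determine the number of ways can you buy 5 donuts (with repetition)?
21
Stars and bars: C(5+3-1, 5) = C(7, 5) = 21.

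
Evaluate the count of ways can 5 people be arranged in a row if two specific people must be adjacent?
48

Solution: Treat pair as unit: (5-1)! arrangements × 2 internal orders = 48.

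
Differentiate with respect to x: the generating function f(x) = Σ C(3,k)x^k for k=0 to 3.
Term-by-term differentiation gives Σ k·C(3,k)x^{k-1} for k=1 to 3.
Final answer: Σ k·C(3,k)x^(k-1) for k=1 to 3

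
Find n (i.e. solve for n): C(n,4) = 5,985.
21

Explanation: C(n,4) = n(n−1)(n−2)(n−3)/4! is increasing in n, and n(n−1)(n−2)(n−3) = 4!·5,985 = 143,640 ≈ (n−1.5)^4 gives n ≈ 21.0. Check: C(19,4) = 3,876, C(20,4) = 4,845, C(21,4) = 5,985 ✓. So n = 21.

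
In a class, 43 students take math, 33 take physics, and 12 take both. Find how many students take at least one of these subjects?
64

Solution: |A∪B| = |A|+|B|-|A∩B| = 43+33-12 = 64.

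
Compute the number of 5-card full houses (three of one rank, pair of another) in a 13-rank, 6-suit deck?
46,800

Working:
Triple rank: 13. Triple suits: C(6,3)=20. Pair rank: 12. Pair suits: C(6,2)=15. Total: 46,800.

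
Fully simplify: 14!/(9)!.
240,240

Explanation: This equals 14×13×...×10 = 240,240.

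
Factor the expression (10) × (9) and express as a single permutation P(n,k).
Product of 2 consecutive descending integers starting at 10: P(10,2) = 10!/8! = 90.

Answer: P(10,2) = 10!/(8)!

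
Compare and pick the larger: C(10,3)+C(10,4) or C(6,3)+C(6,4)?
C(10,3)+C(10,4)

Explanation: First=330, Second=35.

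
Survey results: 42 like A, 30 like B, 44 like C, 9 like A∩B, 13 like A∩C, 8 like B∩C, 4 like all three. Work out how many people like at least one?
90

Working:
|A∪B∪C| = 42+30+44-9-13-8+4 = 90.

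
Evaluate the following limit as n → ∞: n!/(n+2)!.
0

Solution: n!/(n+2)! = 1/[(n+1)(n+2)] → 0 as n → ∞.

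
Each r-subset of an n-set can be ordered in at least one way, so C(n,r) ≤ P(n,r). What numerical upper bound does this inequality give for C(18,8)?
P(18,8) = 18·17·16·15·14·13·12·11 = 1,764,322,560, so C(18,8) ≤ 1,764,322,560. (The bound is loose by a factor of 8! = 40,320: C(18,8) = 1,764,322,560/40,320 = 43,758.)

Answer: 1,764,322,560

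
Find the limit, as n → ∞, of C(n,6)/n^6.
1/720

Explanation: C(n,6) ≈ n^6/6! for large n. Limit = 1/6! = 1/720.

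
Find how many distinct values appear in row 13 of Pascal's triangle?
7

Row 13 has entries C(13,0)..C(13,13); by symmetry C(13,k)=C(13,13-k), giving 7 distinct values.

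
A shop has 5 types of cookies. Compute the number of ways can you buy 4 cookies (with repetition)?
70

Working:
Stars and bars: C(4+5-1, 4) = C(8, 4) = 70.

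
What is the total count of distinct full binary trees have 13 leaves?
208,012

Working:
Using the Catalan number formula: C_n = C(2n, n) / (n+1)
C_12 = C(24, 12) / (12+1)
     = 2704156 / 13
     = 208,012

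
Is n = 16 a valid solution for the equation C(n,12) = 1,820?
Yes

Working:
C(16,12) = 16·15·14·13·12·11·10·9·8·7·6·5/12! = 871,782,912,000/479,001,600 = 1,820, which equals 1,820.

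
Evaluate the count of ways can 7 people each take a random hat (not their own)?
1,854

Working:
Using D(n) = (n-1)[D(n-1) + D(n-2)]:
D(7) = (7-1) × [D(6) + D(5)]
      = 6 × [265 + 44]
      = 6 × 309
      = 1,854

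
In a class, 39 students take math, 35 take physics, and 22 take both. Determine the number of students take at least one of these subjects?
52

Working:
|A∪B| = |A|+|B|-|A∩B| = 39+35-22 = 52.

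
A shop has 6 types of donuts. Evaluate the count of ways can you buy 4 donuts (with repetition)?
126
Stars and bars: C(4+6-1, 4) = C(9, 4) = 126.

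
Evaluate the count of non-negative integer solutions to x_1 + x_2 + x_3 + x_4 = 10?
C(10+4-1, 4-1) = 286.
Final answer: 286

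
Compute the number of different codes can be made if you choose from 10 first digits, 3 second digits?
By the multiplication principle: 10 × 3 = 30.

Answer: 30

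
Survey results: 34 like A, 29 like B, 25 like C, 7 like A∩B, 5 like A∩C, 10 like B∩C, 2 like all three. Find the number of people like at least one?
68

|A∪B∪C| = 34+29+25-7-5-10+2 = 68.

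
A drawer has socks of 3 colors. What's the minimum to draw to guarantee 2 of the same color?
4

Explanation: Worst case: 1 of each = 3. One more: 4.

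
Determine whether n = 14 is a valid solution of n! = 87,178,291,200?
14! = 14·13! = 14·6,227,020,800 = 87,178,291,200, which equals 87,178,291,200.
Final answer: Yes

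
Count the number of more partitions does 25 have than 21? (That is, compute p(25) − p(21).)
1,166
Pentagonal recurrence p(n) = p(n−1) + p(n−2) − p(n−5) − p(n−7) + …: p(25) = p(24) + p(23) − p(20) − p(18) + p(13) + p(10) − p(3) = 1,575 + 1,255 − 627 − 385 + 101 + 42 − 3 = 1,958.
p(21) = p(20) + p(19) − p(16) − p(14) + p(9) + p(6) = 627 + 490 − 231 − 135 + 30 + 11 = 792.
Difference = 1,958 − 792 = 1,166.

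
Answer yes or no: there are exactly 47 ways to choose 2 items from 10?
C(10,2) = 45 ≠ 47.

Answer: No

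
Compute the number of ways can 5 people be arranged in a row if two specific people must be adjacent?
48

Treat pair as unit: (5-1)! arrangements × 2 internal orders = 48.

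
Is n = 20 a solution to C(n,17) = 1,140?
Yes

Working:
C(20,17) = 20·19·18·17·16·15·14·13·12·11·10·9·8·7·6·5·4/17! = 405,483,668,029,440,000/355,687,428,096,000 = 1,140, which equals 1,140.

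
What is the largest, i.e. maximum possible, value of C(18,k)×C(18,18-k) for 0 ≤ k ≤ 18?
2,363,904,400
C(18,k)·C(18,18-k) = C(18,k)², maximised at the centre k = 9: C(18,9)² = 2,363,904,400.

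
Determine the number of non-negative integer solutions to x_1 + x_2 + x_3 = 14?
120

Working:
C(14+3-1, 3-1) = 120.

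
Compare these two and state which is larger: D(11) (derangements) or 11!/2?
11!/2

Reasoning: D(11) = (11-1)·[D(10) + D(9)] = 10·[1,334,961 + 133,496] = 14,684,570; 11!/2 = 39,916,800/2 = 19,958,400.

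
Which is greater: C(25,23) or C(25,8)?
C(25,8)

C(25,23)=300, C(25,8)=1,081,575.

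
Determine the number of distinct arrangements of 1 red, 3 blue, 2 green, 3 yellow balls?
Multinomial: 9!/(1! × 3! × 2! × 3!) = 5,040.
Final answer: 5,040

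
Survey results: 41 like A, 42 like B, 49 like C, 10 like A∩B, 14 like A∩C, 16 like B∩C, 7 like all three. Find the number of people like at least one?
99

Working:
|A∪B∪C| = 41+42+49-10-14-16+7 = 99.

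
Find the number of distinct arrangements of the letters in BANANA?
60
Word has 6 letters (B=1, A=3, N=2). Arrangements: 6!/Π(k!) = 60.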